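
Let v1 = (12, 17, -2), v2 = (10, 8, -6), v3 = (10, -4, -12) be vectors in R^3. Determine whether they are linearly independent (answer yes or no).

Form the matrix with these vectors as rows and row reduce.
R2 ← R2 − (5/6)·R1: [0, -37/6, -13/3]
R3 ← R3 − (5/6)·R1: [0, -109/6, -31/3]
R3 ← R3 − (109/37)·R2: [0, 0, 90/37]
3 nonzero rows, so the 3 vectors span a space of dimension 3.
Since 3 = 3, the vectors are linearly independent.

yes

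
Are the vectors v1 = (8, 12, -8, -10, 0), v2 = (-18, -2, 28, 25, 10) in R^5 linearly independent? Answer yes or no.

yes

Form the matrix with these vectors as rows and row reduce.
R2 ← R2 + (9/4)·R1: [0, 25, 10, 5/2, 10]
2 nonzero rows, so the 2 vectors span a space of dimension 2.
Since 2 = 2, the vectors are linearly independent.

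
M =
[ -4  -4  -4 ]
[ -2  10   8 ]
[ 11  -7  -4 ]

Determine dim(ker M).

Row reduce to echelon form.
R2 ← R2 − (1/2)·R1: [0, 12, 10]
R3 ← R3 + (11/4)·R1: [0, -18, -15]
R3 ← R3 + (3/2)·R2: [0, 0, 0]
2 nonzero rows, so rank(M) = 2.
M has 3 columns; by rank–nullity, nullity = 3 − 2 = 1.

1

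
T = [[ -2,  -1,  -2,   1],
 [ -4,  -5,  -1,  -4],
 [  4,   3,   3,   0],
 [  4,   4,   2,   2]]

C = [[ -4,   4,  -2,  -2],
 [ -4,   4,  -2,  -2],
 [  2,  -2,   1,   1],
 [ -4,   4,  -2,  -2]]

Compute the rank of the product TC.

1

First compute TC:
[[  4,  -4,   2,   2],
 [ 50, -50,  25,  25],
 [-22,  22, -11, -11],
 [-36,  36, -18, -18]]
Now row reduce the product.
R2 ← R2 − (25/2)·R1: [0, 0, 0, 0]
R3 ← R3 + (11/2)·R1: [0, 0, 0, 0]
R4 ← R4 + (9)·R1: [0, 0, 0, 0]
1 nonzero row, so rank(TC) = 1.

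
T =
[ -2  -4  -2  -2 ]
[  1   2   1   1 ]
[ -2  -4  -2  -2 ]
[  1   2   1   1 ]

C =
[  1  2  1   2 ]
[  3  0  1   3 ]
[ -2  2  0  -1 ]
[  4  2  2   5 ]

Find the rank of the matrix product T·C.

First compute TC:
[[-18, -12, -10, -24],
 [  9,   6,   5,  12],
 [-18, -12, -10, -24],
 [  9,   6,   5,  12]]
Now row reduce the product.
R2 ← R2 + (1/2)·R1: [0, 0, 0, 0]
R3 ← R3 − R1: [0, 0, 0, 0]
R4 ← R4 + (1/2)·R1: [0, 0, 0, 0]
1 nonzero row, so rank(TC) = 1.

1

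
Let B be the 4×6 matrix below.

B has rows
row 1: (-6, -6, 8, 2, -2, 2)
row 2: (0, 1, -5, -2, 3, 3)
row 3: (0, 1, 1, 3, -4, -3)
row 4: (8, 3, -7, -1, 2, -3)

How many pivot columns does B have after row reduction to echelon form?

4

Row reduce to echelon form.
R4 ← R4 + (4/3)·R1: [0, -5, 11/3, 5/3, -2/3, -1/3]
R3 ← R3 − R2: [0, 0, 6, 5, -7, -6]
R4 ← R4 + (5)·R2: [0, 0, -64/3, -25/3, 43/3, 44/3]
R4 ← R4 + (32/9)·R3: [0, 0, 0, 85/9, -95/9, -20/3]
Echelon form has 4 nonzero rows, so rank(B) = 4.
Each nonzero row contributes one pivot column: 4 pivot columns.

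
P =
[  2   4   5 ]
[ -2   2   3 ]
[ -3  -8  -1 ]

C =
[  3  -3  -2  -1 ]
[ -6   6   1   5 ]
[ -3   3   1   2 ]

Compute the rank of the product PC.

First compute PC:
[[-33,  33,   5,  28],
 [-27,  27,   9,  18],
 [ 42, -42,  -3, -39]]
Now row reduce the product.
R2 ← R2 − (9/11)·R1: [0, 0, 54/11, -54/11]
R3 ← R3 + (14/11)·R1: [0, 0, 37/11, -37/11]
R3 ← R3 − (37/54)·R2: [0, 0, 0, 0]
2 nonzero rows, so rank(PC) = 2.

2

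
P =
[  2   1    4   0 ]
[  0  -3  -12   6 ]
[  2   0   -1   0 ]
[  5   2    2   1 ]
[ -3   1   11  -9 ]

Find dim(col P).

Row reduce to echelon form.
R3 ← R3 − R1: [0, -1, -5, 0]
R4 ← R4 − (5/2)·R1: [0, -1/2, -8, 1]
R5 ← R5 + (3/2)·R1: [0, 5/2, 17, -9]
R3 ← R3 − (1/3)·R2: [0, 0, -1, -2]
R4 ← R4 − (1/6)·R2: [0, 0, -6, 0]
R5 ← R5 + (5/6)·R2: [0, 0, 7, -4]
R4 ← R4 − (6)·R3: [0, 0, 0, 12]
R5 ← R5 + (7)·R3: [0, 0, 0, -18]
R5 ← R5 + (3/2)·R4: [0, 0, 0, 0]
Echelon form has 4 nonzero rows, so rank(P) = 4.
The column space has dimension equal to the rank: 4.

4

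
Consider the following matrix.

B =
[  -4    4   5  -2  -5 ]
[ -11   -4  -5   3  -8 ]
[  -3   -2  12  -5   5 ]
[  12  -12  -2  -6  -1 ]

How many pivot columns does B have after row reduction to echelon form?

Row reduce to echelon form.
R2 ← R2 − (11/4)·R1: [0, -15, -75/4, 17/2, 23/4]
R3 ← R3 − (3/4)·R1: [0, -5, 33/4, -7/2, 35/4]
R4 ← R4 + (3)·R1: [0, 0, 13, -12, -16]
R3 ← R3 − (1/3)·R2: [0, 0, 29/2, -19/3, 41/6]
R4 ← R4 − (26/29)·R3: [0, 0, 0, -550/87, -1925/87]
Echelon form has 4 nonzero rows, so rank(B) = 4.
Each nonzero row contributes one pivot column: 4 pivot columns.

4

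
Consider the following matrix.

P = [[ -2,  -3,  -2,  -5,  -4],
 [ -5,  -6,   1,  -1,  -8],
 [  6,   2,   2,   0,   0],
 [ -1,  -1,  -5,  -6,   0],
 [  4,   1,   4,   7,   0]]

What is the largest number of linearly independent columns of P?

4

Row reduce to echelon form.
R2 ← R2 − (5/2)·R1: [0, 3/2, 6, 23/2, 2]
R3 ← R3 + (3)·R1: [0, -7, -4, -15, -12]
R4 ← R4 − (1/2)·R1: [0, 1/2, -4, -7/2, 2]
R5 ← R5 + (2)·R1: [0, -5, 0, -3, -8]
R3 ← R3 + (14/3)·R2: [0, 0, 24, 116/3, -8/3]
R4 ← R4 − (1/3)·R2: [0, 0, -6, -22/3, 4/3]
R5 ← R5 + (10/3)·R2: [0, 0, 20, 106/3, -4/3]
R4 ← R4 + (1/4)·R3: [0, 0, 0, 7/3, 2/3]
R5 ← R5 − (5/6)·R3: [0, 0, 0, 28/9, 8/9]
R5 ← R5 − (4/3)·R4: [0, 0, 0, 0, 0]
Echelon form has 4 nonzero rows, so rank(P) = 4.
The rank gives the maximum number of linearly independent columns: 4.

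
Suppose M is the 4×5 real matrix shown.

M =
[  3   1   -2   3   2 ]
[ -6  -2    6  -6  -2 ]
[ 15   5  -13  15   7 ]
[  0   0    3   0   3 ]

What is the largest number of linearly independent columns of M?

Row reduce to echelon form.
R2 ← R2 + (2)·R1: [0, 0, 2, 0, 2]
R3 ← R3 − (5)·R1: [0, 0, -3, 0, -3]
R3 ← R3 + (3/2)·R2: [0, 0, 0, 0, 0]
R4 ← R4 − (3/2)·R2: [0, 0, 0, 0, 0]
Echelon form has 2 nonzero rows, so rank(M) = 2.
The rank gives the maximum number of linearly independent columns: 2.

2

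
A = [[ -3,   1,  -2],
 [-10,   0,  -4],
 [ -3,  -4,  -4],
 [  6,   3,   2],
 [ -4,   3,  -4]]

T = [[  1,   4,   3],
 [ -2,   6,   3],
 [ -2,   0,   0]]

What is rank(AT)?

3

First compute AT:
[[ -1,  -6,  -6],
 [ -2, -40, -30],
 [ 13, -36, -21],
 [ -4,  42,  27],
 [ -2,   2,  -3]]
Now row reduce the product.
R2 ← R2 − (2)·R1: [0, -28, -18]
R3 ← R3 + (13)·R1: [0, -114, -99]
R4 ← R4 − (4)·R1: [0, 66, 51]
R5 ← R5 − (2)·R1: [0, 14, 9]
R3 ← R3 − (57/14)·R2: [0, 0, -180/7]
R4 ← R4 + (33/14)·R2: [0, 0, 60/7]
R5 ← R5 + (1/2)·R2: [0, 0, 0]
R4 ← R4 + (1/3)·R3: [0, 0, 0]
3 nonzero rows, so rank(AT) = 3.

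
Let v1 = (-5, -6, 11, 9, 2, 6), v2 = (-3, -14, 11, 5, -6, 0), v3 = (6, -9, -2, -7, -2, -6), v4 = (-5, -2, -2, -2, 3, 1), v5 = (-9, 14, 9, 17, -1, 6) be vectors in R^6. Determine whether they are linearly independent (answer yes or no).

yes

Form the matrix with these vectors as rows and row reduce.
R2 ← R2 − (3/5)·R1: [0, -52/5, 22/5, -2/5, -36/5, -18/5]
R3 ← R3 + (6/5)·R1: [0, -81/5, 56/5, 19/5, 2/5, 6/5]
R4 ← R4 − R1: [0, 4, -13, -11, 1, -5]
R5 ← R5 − (9/5)·R1: [0, 124/5, -54/5, 4/5, -23/5, -24/5]
R3 ← R3 − (81/52)·R2: [0, 0, 113/26, 115/26, 151/13, 177/26]
R4 ← R4 + (5/13)·R2: [0, 0, -147/13, -145/13, -23/13, -83/13]
R5 ← R5 + (31/13)·R2: [0, 0, -4/13, -2/13, -283/13, -174/13]
R4 ← R4 + (294/113)·R3: [0, 0, 0, 40/113, 3215/113, 1280/113]
R5 ← R5 + (8/113)·R3: [0, 0, 0, 18/113, -2367/113, -1458/113]
R5 ← R5 − (9/20)·R4: [0, 0, 0, 0, -135/4, -18]
5 nonzero rows, so the 5 vectors span a space of dimension 5.
Since 5 = 5, the vectors are linearly independent.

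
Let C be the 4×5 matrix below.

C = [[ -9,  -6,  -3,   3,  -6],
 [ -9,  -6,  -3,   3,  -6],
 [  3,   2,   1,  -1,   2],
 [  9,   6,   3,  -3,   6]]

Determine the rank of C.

1

Row reduce to echelon form.
R2 ← R2 − R1: [0, 0, 0, 0, 0]
R3 ← R3 + (1/3)·R1: [0, 0, 0, 0, 0]
R4 ← R4 + R1: [0, 0, 0, 0, 0]
Echelon form has 1 nonzero row, so rank(C) = 1.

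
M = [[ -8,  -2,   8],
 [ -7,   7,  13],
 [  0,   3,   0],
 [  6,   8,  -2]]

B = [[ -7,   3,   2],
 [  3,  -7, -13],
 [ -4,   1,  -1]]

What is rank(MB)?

3

First compute MB:
[[ 18,  -2,   2],
 [ 18, -57, -118],
 [  9, -21, -39],
 [-10, -40, -90]]
Now row reduce the product.
R2 ← R2 − R1: [0, -55, -120]
R3 ← R3 − (1/2)·R1: [0, -20, -40]
R4 ← R4 + (5/9)·R1: [0, -370/9, -800/9]
R3 ← R3 − (4/11)·R2: [0, 0, 40/11]
R4 ← R4 − (74/99)·R2: [0, 0, 80/99]
R4 ← R4 − (2/9)·R3: [0, 0, 0]
3 nonzero rows, so rank(MB) = 3.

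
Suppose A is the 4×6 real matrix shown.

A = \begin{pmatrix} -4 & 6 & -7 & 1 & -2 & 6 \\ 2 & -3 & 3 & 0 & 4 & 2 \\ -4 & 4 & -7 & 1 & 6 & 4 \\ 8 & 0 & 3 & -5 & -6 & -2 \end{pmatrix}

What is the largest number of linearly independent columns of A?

Row reduce to echelon form.
R2 ← R2 + (1/2)·R1: [0, 0, -1/2, 1/2, 3, 5]
R3 ← R3 − R1: [0, -2, 0, 0, 8, -2]
R4 ← R4 + (2)·R1: [0, 12, -11, -3, -10, 10]
Swap R2 ↔ R3
R4 ← R4 + (6)·R2: [0, 0, -11, -3, 38, -2]
R4 ← R4 − (22)·R3: [0, 0, 0, -14, -28, -112]
Echelon form has 4 nonzero rows, so rank(A) = 4.
The rank gives the maximum number of linearly independent columns: 4.

4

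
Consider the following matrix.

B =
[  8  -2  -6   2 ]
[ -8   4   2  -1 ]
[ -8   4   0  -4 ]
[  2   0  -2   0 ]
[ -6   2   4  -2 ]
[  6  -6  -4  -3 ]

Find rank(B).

Row reduce to echelon form.
R2 ← R2 + R1: [0, 2, -4, 1]
R3 ← R3 + R1: [0, 2, -6, -2]
R4 ← R4 − (1/4)·R1: [0, 1/2, -1/2, -1/2]
R5 ← R5 + (3/4)·R1: [0, 1/2, -1/2, -1/2]
R6 ← R6 − (3/4)·R1: [0, -9/2, 1/2, -9/2]
R3 ← R3 − R2: [0, 0, -2, -3]
R4 ← R4 − (1/4)·R2: [0, 0, 1/2, -3/4]
R5 ← R5 − (1/4)·R2: [0, 0, 1/2, -3/4]
R6 ← R6 + (9/4)·R2: [0, 0, -17/2, -9/4]
R4 ← R4 + (1/4)·R3: [0, 0, 0, -3/2]
R5 ← R5 + (1/4)·R3: [0, 0, 0, -3/2]
R6 ← R6 − (17/4)·R3: [0, 0, 0, 21/2]
R5 ← R5 − R4: [0, 0, 0, 0]
R6 ← R6 + (7)·R4: [0, 0, 0, 0]
Echelon form has 4 nonzero rows, so rank(B) = 4.

4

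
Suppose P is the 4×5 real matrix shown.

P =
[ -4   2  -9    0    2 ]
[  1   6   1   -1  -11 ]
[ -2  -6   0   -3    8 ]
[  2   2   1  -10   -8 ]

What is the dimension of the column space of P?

4

Row reduce to echelon form.
R2 ← R2 + (1/4)·R1: [0, 13/2, -5/4, -1, -21/2]
R3 ← R3 − (1/2)·R1: [0, -7, 9/2, -3, 7]
R4 ← R4 + (1/2)·R1: [0, 3, -7/2, -10, -7]
R3 ← R3 + (14/13)·R2: [0, 0, 41/13, -53/13, -56/13]
R4 ← R4 − (6/13)·R2: [0, 0, -38/13, -124/13, -28/13]
R4 ← R4 + (38/41)·R3: [0, 0, 0, -546/41, -252/41]
Echelon form has 4 nonzero rows, so rank(P) = 4.
The column space has dimension equal to the rank: 4.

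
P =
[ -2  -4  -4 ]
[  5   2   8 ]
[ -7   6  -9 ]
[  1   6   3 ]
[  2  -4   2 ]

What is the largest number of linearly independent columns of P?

2

Row reduce to echelon form.
R2 ← R2 + (5/2)·R1: [0, -8, -2]
R3 ← R3 − (7/2)·R1: [0, 20, 5]
R4 ← R4 + (1/2)·R1: [0, 4, 1]
R5 ← R5 + R1: [0, -8, -2]
R3 ← R3 + (5/2)·R2: [0, 0, 0]
R4 ← R4 + (1/2)·R2: [0, 0, 0]
R5 ← R5 − R2: [0, 0, 0]
Echelon form has 2 nonzero rows, so rank(P) = 2.
The rank gives the maximum number of linearly independent columns: 2.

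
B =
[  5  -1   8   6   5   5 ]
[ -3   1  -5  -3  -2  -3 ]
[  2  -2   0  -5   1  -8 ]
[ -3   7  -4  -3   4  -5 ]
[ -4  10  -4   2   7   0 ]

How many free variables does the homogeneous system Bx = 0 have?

2

Row reduce to echelon form.
R2 ← R2 + (3/5)·R1: [0, 2/5, -1/5, 3/5, 1, 0]
R3 ← R3 − (2/5)·R1: [0, -8/5, -16/5, -37/5, -1, -10]
R4 ← R4 + (3/5)·R1: [0, 32/5, 4/5, 3/5, 7, -2]
R5 ← R5 + (4/5)·R1: [0, 46/5, 12/5, 34/5, 11, 4]
R3 ← R3 + (4)·R2: [0, 0, -4, -5, 3, -10]
R4 ← R4 − (16)·R2: [0, 0, 4, -9, -9, -2]
R5 ← R5 − (23)·R2: [0, 0, 7, -7, -12, 4]
R4 ← R4 + R3: [0, 0, 0, -14, -6, -12]
R5 ← R5 + (7/4)·R3: [0, 0, 0, -63/4, -27/4, -27/2]
R5 ← R5 − (9/8)·R4: [0, 0, 0, 0, 0, 0]
4 nonzero rows, so rank(B) = 4.
B has 6 columns; by rank–nullity, nullity = 6 − 4 = 2.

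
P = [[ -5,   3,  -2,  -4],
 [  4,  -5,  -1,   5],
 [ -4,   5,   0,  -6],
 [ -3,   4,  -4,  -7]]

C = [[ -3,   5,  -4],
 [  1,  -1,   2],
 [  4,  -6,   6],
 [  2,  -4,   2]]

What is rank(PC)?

First compute PC:
[[  2,   0,   6],
 [-11,  11, -22],
 [  5,  -1,  14],
 [-17,  33, -18]]
Now row reduce the product.
R2 ← R2 + (11/2)·R1: [0, 11, 11]
R3 ← R3 − (5/2)·R1: [0, -1, -1]
R4 ← R4 + (17/2)·R1: [0, 33, 33]
R3 ← R3 + (1/11)·R2: [0, 0, 0]
R4 ← R4 − (3)·R2: [0, 0, 0]
2 nonzero rows, so rank(PC) = 2.

2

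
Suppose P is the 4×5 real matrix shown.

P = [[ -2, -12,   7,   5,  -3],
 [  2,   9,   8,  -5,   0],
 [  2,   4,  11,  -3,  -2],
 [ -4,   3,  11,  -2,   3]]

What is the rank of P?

Row reduce to echelon form.
R2 ← R2 + R1: [0, -3, 15, 0, -3]
R3 ← R3 + R1: [0, -8, 18, 2, -5]
R4 ← R4 − (2)·R1: [0, 27, -3, -12, 9]
R3 ← R3 − (8/3)·R2: [0, 0, -22, 2, 3]
R4 ← R4 + (9)·R2: [0, 0, 132, -12, -18]
R4 ← R4 + (6)·R3: [0, 0, 0, 0, 0]
Echelon form has 3 nonzero rows, so rank(P) = 3.

3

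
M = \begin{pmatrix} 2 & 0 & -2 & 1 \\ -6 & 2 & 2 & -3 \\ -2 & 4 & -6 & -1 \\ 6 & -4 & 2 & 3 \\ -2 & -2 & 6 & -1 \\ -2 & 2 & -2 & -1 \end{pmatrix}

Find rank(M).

Row reduce to echelon form.
R2 ← R2 + (3)·R1: [0, 2, -4, 0]
R3 ← R3 + R1: [0, 4, -8, 0]
R4 ← R4 − (3)·R1: [0, -4, 8, 0]
R5 ← R5 + R1: [0, -2, 4, 0]
R6 ← R6 + R1: [0, 2, -4, 0]
R3 ← R3 − (2)·R2: [0, 0, 0, 0]
R4 ← R4 + (2)·R2: [0, 0, 0, 0]
R5 ← R5 + R2: [0, 0, 0, 0]
R6 ← R6 − R2: [0, 0, 0, 0]
Echelon form has 2 nonzero rows, so rank(M) = 2.

2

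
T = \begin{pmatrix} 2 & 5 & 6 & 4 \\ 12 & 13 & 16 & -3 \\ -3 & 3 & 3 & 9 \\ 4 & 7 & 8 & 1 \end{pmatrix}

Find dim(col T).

Row reduce to echelon form.
R2 ← R2 − (6)·R1: [0, -17, -20, -27]
R3 ← R3 + (3/2)·R1: [0, 21/2, 12, 15]
R4 ← R4 − (2)·R1: [0, -3, -4, -7]
R3 ← R3 + (21/34)·R2: [0, 0, -6/17, -57/34]
R4 ← R4 − (3/17)·R2: [0, 0, -8/17, -38/17]
R4 ← R4 − (4/3)·R3: [0, 0, 0, 0]
Echelon form has 3 nonzero rows, so rank(T) = 3.
The column space has dimension equal to the rank: 3.

3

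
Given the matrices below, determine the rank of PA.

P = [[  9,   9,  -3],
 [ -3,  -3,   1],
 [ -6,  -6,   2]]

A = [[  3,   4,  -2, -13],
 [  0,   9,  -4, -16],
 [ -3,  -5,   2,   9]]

1

First compute PA:
[[ 36, 132, -60, -288],
 [-12, -44,  20,  96],
 [-24, -88,  40, 192]]
Now row reduce the product.
R2 ← R2 + (1/3)·R1: [0, 0, 0, 0]
R3 ← R3 + (2/3)·R1: [0, 0, 0, 0]
1 nonzero row, so rank(PA) = 1.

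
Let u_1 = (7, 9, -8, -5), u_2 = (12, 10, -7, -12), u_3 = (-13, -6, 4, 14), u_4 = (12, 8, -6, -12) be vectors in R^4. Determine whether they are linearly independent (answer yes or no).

no

Form the matrix with these vectors as rows and row reduce.
R2 ← R2 − (12/7)·R1: [0, -38/7, 47/7, -24/7]
R3 ← R3 + (13/7)·R1: [0, 75/7, -76/7, 33/7]
R4 ← R4 − (12/7)·R1: [0, -52/7, 54/7, -24/7]
R3 ← R3 + (75/38)·R2: [0, 0, 91/38, -39/19]
R4 ← R4 − (26/19)·R2: [0, 0, -28/19, 24/19]
R4 ← R4 + (8/13)·R3: [0, 0, 0, 0]
3 nonzero rows, so the 4 vectors span a space of dimension 3.
Since 3 < 4, the vectors are linearly dependent.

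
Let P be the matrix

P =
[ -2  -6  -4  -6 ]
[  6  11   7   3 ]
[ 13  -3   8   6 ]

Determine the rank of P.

Row reduce to echelon form.
R2 ← R2 + (3)·R1: [0, -7, -5, -15]
R3 ← R3 + (13/2)·R1: [0, -42, -18, -33]
R3 ← R3 − (6)·R2: [0, 0, 12, 57]
Echelon form has 3 nonzero rows, so rank(P) = 3.

3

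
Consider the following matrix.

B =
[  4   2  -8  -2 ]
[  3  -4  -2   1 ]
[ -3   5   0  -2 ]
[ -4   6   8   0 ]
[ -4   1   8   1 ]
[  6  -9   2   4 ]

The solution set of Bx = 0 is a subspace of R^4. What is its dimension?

0

Row reduce to echelon form.
R2 ← R2 − (3/4)·R1: [0, -11/2, 4, 5/2]
R3 ← R3 + (3/4)·R1: [0, 13/2, -6, -7/2]
R4 ← R4 + R1: [0, 8, 0, -2]
R5 ← R5 + R1: [0, 3, 0, -1]
R6 ← R6 − (3/2)·R1: [0, -12, 14, 7]
R3 ← R3 + (13/11)·R2: [0, 0, -14/11, -6/11]
R4 ← R4 + (16/11)·R2: [0, 0, 64/11, 18/11]
R5 ← R5 + (6/11)·R2: [0, 0, 24/11, 4/11]
R6 ← R6 − (24/11)·R2: [0, 0, 58/11, 17/11]
R4 ← R4 + (32/7)·R3: [0, 0, 0, -6/7]
R5 ← R5 + (12/7)·R3: [0, 0, 0, -4/7]
R6 ← R6 + (29/7)·R3: [0, 0, 0, -5/7]
R5 ← R5 − (2/3)·R4: [0, 0, 0, 0]
R6 ← R6 − (5/6)·R4: [0, 0, 0, 0]
4 nonzero rows, so rank(B) = 4.
B has 4 columns; by rank–nullity, nullity = 4 − 4 = 0.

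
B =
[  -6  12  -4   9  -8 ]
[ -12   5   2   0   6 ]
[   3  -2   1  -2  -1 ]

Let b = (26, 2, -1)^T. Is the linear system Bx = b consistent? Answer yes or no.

yes

Row reduce the augmented matrix [B | b].
R2 ← R2 − (2)·R1: [0, -19, 10, -18, 22, -50]
R3 ← R3 + (1/2)·R1: [0, 4, -1, 5/2, -5, 12]
R3 ← R3 + (4/19)·R2: [0, 0, 21/19, -49/38, -7/19, 28/19]
The echelon form has 3 nonzero rows, and every pivot lies in the first 5 columns, so rank(B) = rank([B|b]) = 3.
The system is consistent.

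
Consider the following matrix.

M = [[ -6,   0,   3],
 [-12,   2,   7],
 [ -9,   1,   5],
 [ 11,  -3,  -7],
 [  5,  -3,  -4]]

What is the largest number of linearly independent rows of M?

Row reduce to echelon form.
R2 ← R2 − (2)·R1: [0, 2, 1]
R3 ← R3 − (3/2)·R1: [0, 1, 1/2]
R4 ← R4 + (11/6)·R1: [0, -3, -3/2]
R5 ← R5 + (5/6)·R1: [0, -3, -3/2]
R3 ← R3 − (1/2)·R2: [0, 0, 0]
R4 ← R4 + (3/2)·R2: [0, 0, 0]
R5 ← R5 + (3/2)·R2: [0, 0, 0]
Echelon form has 2 nonzero rows, so rank(M) = 2.
The rank gives the maximum number of linearly independent rows: 2.

2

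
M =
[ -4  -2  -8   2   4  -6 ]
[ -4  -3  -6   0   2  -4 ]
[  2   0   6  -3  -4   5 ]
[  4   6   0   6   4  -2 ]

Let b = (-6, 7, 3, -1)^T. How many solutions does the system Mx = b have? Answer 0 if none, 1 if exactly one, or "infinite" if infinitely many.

Row reduce the augmented matrix [M | b].
R2 ← R2 − R1: [0, -1, 2, -2, -2, 2, 13]
R3 ← R3 + (1/2)·R1: [0, -1, 2, -2, -2, 2, 0]
R4 ← R4 + R1: [0, 4, -8, 8, 8, -8, -7]
R3 ← R3 − R2: [0, 0, 0, 0, 0, 0, -13]
R4 ← R4 + (4)·R2: [0, 0, 0, 0, 0, 0, 45]
R4 ← R4 + (45/13)·R3: [0, 0, 0, 0, 0, 0, 0]
The echelon form has 3 nonzero rows; the last pivot sits in the augmented column, so rank(M) = 2 but rank([M|b]) = 3.
Since the ranks differ, the system is inconsistent.
It has no solutions.

0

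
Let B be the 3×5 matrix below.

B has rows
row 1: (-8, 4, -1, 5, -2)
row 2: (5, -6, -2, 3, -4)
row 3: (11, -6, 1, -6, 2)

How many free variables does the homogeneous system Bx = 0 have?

3

Row reduce to echelon form.
R2 ← R2 + (5/8)·R1: [0, -7/2, -21/8, 49/8, -21/4]
R3 ← R3 + (11/8)·R1: [0, -1/2, -3/8, 7/8, -3/4]
R3 ← R3 − (1/7)·R2: [0, 0, 0, 0, 0]
2 nonzero rows, so rank(B) = 2.
B has 5 columns; by rank–nullity, nullity = 5 − 2 = 3.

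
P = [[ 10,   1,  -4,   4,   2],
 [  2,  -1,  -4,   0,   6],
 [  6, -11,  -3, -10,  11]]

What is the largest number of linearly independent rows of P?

3

Row reduce to echelon form.
R2 ← R2 − (1/5)·R1: [0, -6/5, -16/5, -4/5, 28/5]
R3 ← R3 − (3/5)·R1: [0, -58/5, -3/5, -62/5, 49/5]
R3 ← R3 − (29/3)·R2: [0, 0, 91/3, -14/3, -133/3]
Echelon form has 3 nonzero rows, so rank(P) = 3.
The rank gives the maximum number of linearly independent rows: 3.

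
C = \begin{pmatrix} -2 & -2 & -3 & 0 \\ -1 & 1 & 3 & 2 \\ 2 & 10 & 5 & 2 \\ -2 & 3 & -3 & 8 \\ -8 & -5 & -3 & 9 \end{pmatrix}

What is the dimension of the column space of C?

4

Row reduce to echelon form.
R2 ← R2 − (1/2)·R1: [0, 2, 9/2, 2]
R3 ← R3 + R1: [0, 8, 2, 2]
R4 ← R4 − R1: [0, 5, 0, 8]
R5 ← R5 − (4)·R1: [0, 3, 9, 9]
R3 ← R3 − (4)·R2: [0, 0, -16, -6]
R4 ← R4 − (5/2)·R2: [0, 0, -45/4, 3]
R5 ← R5 − (3/2)·R2: [0, 0, 9/4, 6]
R4 ← R4 − (45/64)·R3: [0, 0, 0, 231/32]
R5 ← R5 + (9/64)·R3: [0, 0, 0, 165/32]
R5 ← R5 − (5/7)·R4: [0, 0, 0, 0]
Echelon form has 4 nonzero rows, so rank(C) = 4.
The column space has dimension equal to the rank: 4.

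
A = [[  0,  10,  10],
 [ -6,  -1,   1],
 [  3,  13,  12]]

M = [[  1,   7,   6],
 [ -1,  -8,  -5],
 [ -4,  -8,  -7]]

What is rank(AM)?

2

First compute AM:
[[-50, -160, -120],
 [ -9, -42, -38],
 [-58, -179, -131]]
Now row reduce the product.
R2 ← R2 − (9/50)·R1: [0, -66/5, -82/5]
R3 ← R3 − (29/25)·R1: [0, 33/5, 41/5]
R3 ← R3 + (1/2)·R2: [0, 0, 0]
2 nonzero rows, so rank(AM) = 2.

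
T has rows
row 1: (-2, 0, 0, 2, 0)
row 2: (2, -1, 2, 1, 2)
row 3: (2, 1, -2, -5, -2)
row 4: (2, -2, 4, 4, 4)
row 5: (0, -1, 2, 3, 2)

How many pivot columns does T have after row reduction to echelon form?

Row reduce to echelon form.
R2 ← R2 + R1: [0, -1, 2, 3, 2]
R3 ← R3 + R1: [0, 1, -2, -3, -2]
R4 ← R4 + R1: [0, -2, 4, 6, 4]
R3 ← R3 + R2: [0, 0, 0, 0, 0]
R4 ← R4 − (2)·R2: [0, 0, 0, 0, 0]
R5 ← R5 − R2: [0, 0, 0, 0, 0]
Echelon form has 2 nonzero rows, so rank(T) = 2.
Each nonzero row contributes one pivot column: 2 pivot columns.

2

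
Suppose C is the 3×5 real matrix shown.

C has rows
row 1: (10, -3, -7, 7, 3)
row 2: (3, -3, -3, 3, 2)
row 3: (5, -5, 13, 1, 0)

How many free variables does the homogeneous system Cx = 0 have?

Row reduce to echelon form.
R2 ← R2 − (3/10)·R1: [0, -21/10, -9/10, 9/10, 11/10]
R3 ← R3 − (1/2)·R1: [0, -7/2, 33/2, -5/2, -3/2]
R3 ← R3 − (5/3)·R2: [0, 0, 18, -4, -10/3]
3 nonzero rows, so rank(C) = 3.
C has 5 columns; by rank–nullity, nullity = 5 − 3 = 2.

2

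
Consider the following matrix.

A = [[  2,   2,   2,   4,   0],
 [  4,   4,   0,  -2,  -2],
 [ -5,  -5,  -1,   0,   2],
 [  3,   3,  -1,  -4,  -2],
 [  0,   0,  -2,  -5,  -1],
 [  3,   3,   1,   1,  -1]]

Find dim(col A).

2

Row reduce to echelon form.
R2 ← R2 − (2)·R1: [0, 0, -4, -10, -2]
R3 ← R3 + (5/2)·R1: [0, 0, 4, 10, 2]
R4 ← R4 − (3/2)·R1: [0, 0, -4, -10, -2]
R6 ← R6 − (3/2)·R1: [0, 0, -2, -5, -1]
R3 ← R3 + R2: [0, 0, 0, 0, 0]
R4 ← R4 − R2: [0, 0, 0, 0, 0]
R5 ← R5 − (1/2)·R2: [0, 0, 0, 0, 0]
R6 ← R6 − (1/2)·R2: [0, 0, 0, 0, 0]
Echelon form has 2 nonzero rows, so rank(A) = 2.
The column space has dimension equal to the rank: 2.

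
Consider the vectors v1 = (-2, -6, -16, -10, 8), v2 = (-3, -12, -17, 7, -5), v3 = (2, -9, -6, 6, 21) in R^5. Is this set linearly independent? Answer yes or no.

Form the matrix with these vectors as rows and row reduce.
R2 ← R2 − (3/2)·R1: [0, -3, 7, 22, -17]
R3 ← R3 + R1: [0, -15, -22, -4, 29]
R3 ← R3 − (5)·R2: [0, 0, -57, -114, 114]
3 nonzero rows, so the 3 vectors span a space of dimension 3.
Since 3 = 3, the vectors are linearly independent.

yes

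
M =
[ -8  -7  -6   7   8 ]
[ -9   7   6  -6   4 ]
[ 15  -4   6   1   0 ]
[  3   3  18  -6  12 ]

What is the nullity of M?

2

Row reduce to echelon form.
R2 ← R2 − (9/8)·R1: [0, 119/8, 51/4, -111/8, -5]
R3 ← R3 + (15/8)·R1: [0, -137/8, -21/4, 113/8, 15]
R4 ← R4 + (3/8)·R1: [0, 3/8, 63/4, -27/8, 15]
R3 ← R3 + (137/119)·R2: [0, 0, 66/7, -220/119, 1100/119]
R4 ← R4 − (3/119)·R2: [0, 0, 108/7, -360/119, 1800/119]
R4 ← R4 − (18/11)·R3: [0, 0, 0, 0, 0]
3 nonzero rows, so rank(M) = 3.
M has 5 columns; by rank–nullity, nullity = 5 − 3 = 2.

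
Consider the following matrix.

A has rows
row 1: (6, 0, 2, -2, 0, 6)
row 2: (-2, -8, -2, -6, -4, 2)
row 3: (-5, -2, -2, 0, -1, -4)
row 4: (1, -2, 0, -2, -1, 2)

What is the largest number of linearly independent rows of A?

2

Row reduce to echelon form.
R2 ← R2 + (1/3)·R1: [0, -8, -4/3, -20/3, -4, 4]
R3 ← R3 + (5/6)·R1: [0, -2, -1/3, -5/3, -1, 1]
R4 ← R4 − (1/6)·R1: [0, -2, -1/3, -5/3, -1, 1]
R3 ← R3 − (1/4)·R2: [0, 0, 0, 0, 0, 0]
R4 ← R4 − (1/4)·R2: [0, 0, 0, 0, 0, 0]
Echelon form has 2 nonzero rows, so rank(A) = 2.
The rank gives the maximum number of linearly independent rows: 2.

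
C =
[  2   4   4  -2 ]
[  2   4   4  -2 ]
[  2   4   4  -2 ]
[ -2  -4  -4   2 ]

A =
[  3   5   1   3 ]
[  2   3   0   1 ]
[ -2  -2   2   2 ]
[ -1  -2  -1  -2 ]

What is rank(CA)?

First compute CA:
[[  8,  18,  12,  22],
 [  8,  18,  12,  22],
 [  8,  18,  12,  22],
 [ -8, -18, -12, -22]]
Now row reduce the product.
R2 ← R2 − R1: [0, 0, 0, 0]
R3 ← R3 − R1: [0, 0, 0, 0]
R4 ← R4 + R1: [0, 0, 0, 0]
1 nonzero row, so rank(CA) = 1.

1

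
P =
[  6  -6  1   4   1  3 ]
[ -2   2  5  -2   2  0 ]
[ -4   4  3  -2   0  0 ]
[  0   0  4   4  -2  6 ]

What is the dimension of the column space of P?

Row reduce to echelon form.
R2 ← R2 + (1/3)·R1: [0, 0, 16/3, -2/3, 7/3, 1]
R3 ← R3 + (2/3)·R1: [0, 0, 11/3, 2/3, 2/3, 2]
R3 ← R3 − (11/16)·R2: [0, 0, 0, 9/8, -15/16, 21/16]
R4 ← R4 − (3/4)·R2: [0, 0, 0, 9/2, -15/4, 21/4]
R4 ← R4 − (4)·R3: [0, 0, 0, 0, 0, 0]
Echelon form has 3 nonzero rows, so rank(P) = 3.
The column space has dimension equal to the rank: 3.

3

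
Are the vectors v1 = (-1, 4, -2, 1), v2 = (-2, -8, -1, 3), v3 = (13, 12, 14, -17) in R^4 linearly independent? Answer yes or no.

no

Form the matrix with these vectors as rows and row reduce.
R2 ← R2 − (2)·R1: [0, -16, 3, 1]
R3 ← R3 + (13)·R1: [0, 64, -12, -4]
R3 ← R3 + (4)·R2: [0, 0, 0, 0]
2 nonzero rows, so the 3 vectors span a space of dimension 2.
Since 2 < 3, the vectors are linearly dependent.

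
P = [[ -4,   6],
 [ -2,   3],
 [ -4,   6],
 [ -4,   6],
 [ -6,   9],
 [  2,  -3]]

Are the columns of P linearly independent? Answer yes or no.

Row reduce P to echelon form.
R2 ← R2 − (1/2)·R1: [0, 0]
R3 ← R3 − R1: [0, 0]
R4 ← R4 − R1: [0, 0]
R5 ← R5 − (3/2)·R1: [0, 0]
R6 ← R6 + (1/2)·R1: [0, 0]
1 pivot among 2 columns.
Only 1 < 2 pivot columns, so the columns are linearly dependent.

no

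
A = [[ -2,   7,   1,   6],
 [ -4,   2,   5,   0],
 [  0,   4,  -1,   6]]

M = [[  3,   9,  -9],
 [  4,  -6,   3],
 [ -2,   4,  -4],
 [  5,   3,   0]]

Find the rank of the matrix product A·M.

3

First compute AM:
[[ 50, -38,  35],
 [-14, -28,  22],
 [ 48, -10,  16]]
Now row reduce the product.
R2 ← R2 + (7/25)·R1: [0, -966/25, 159/5]
R3 ← R3 − (24/25)·R1: [0, 662/25, -88/5]
R3 ← R3 + (331/483)·R2: [0, 0, 675/161]
3 nonzero rows, so rank(AM) = 3.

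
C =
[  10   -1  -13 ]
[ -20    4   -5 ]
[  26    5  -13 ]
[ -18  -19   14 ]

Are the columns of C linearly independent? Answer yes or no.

Row reduce C to echelon form.
R2 ← R2 + (2)·R1: [0, 2, -31]
R3 ← R3 − (13/5)·R1: [0, 38/5, 104/5]
R4 ← R4 + (9/5)·R1: [0, -104/5, -47/5]
R3 ← R3 − (19/5)·R2: [0, 0, 693/5]
R4 ← R4 + (52/5)·R2: [0, 0, -1659/5]
R4 ← R4 + (79/33)·R3: [0, 0, 0]
3 pivots among 3 columns.
Every column is a pivot column, so the columns are linearly independent.

yes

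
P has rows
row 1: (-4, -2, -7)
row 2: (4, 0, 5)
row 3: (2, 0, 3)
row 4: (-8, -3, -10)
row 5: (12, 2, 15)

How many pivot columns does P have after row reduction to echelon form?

3

Row reduce to echelon form.
R2 ← R2 + R1: [0, -2, -2]
R3 ← R3 + (1/2)·R1: [0, -1, -1/2]
R4 ← R4 − (2)·R1: [0, 1, 4]
R5 ← R5 + (3)·R1: [0, -4, -6]
R3 ← R3 − (1/2)·R2: [0, 0, 1/2]
R4 ← R4 + (1/2)·R2: [0, 0, 3]
R5 ← R5 − (2)·R2: [0, 0, -2]
R4 ← R4 − (6)·R3: [0, 0, 0]
R5 ← R5 + (4)·R3: [0, 0, 0]
Echelon form has 3 nonzero rows, so rank(P) = 3.
Each nonzero row contributes one pivot column: 3 pivot columns.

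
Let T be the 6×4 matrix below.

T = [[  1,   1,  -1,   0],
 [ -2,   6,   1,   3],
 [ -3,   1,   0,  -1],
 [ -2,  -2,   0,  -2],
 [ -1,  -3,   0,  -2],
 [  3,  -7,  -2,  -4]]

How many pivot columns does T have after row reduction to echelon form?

3

Row reduce to echelon form.
R2 ← R2 + (2)·R1: [0, 8, -1, 3]
R3 ← R3 + (3)·R1: [0, 4, -3, -1]
R4 ← R4 + (2)·R1: [0, 0, -2, -2]
R5 ← R5 + R1: [0, -2, -1, -2]
R6 ← R6 − (3)·R1: [0, -10, 1, -4]
R3 ← R3 − (1/2)·R2: [0, 0, -5/2, -5/2]
R5 ← R5 + (1/4)·R2: [0, 0, -5/4, -5/4]
R6 ← R6 + (5/4)·R2: [0, 0, -1/4, -1/4]
R4 ← R4 − (4/5)·R3: [0, 0, 0, 0]
R5 ← R5 − (1/2)·R3: [0, 0, 0, 0]
R6 ← R6 − (1/10)·R3: [0, 0, 0, 0]
Echelon form has 3 nonzero rows, so rank(T) = 3.
Each nonzero row contributes one pivot column: 3 pivot columns.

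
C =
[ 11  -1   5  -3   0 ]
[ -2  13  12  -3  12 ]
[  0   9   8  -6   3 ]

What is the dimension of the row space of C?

3

Row reduce to echelon form.
R2 ← R2 + (2/11)·R1: [0, 141/11, 142/11, -39/11, 12]
R3 ← R3 − (33/47)·R2: [0, 0, -50/47, -165/47, -255/47]
Echelon form has 3 nonzero rows, so rank(C) = 3.
The row space has dimension equal to the rank: 3.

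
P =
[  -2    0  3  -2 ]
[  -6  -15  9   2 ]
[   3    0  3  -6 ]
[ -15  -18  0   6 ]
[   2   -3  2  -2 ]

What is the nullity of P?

0

Row reduce to echelon form.
R2 ← R2 − (3)·R1: [0, -15, 0, 8]
R3 ← R3 + (3/2)·R1: [0, 0, 15/2, -9]
R4 ← R4 − (15/2)·R1: [0, -18, -45/2, 21]
R5 ← R5 + R1: [0, -3, 5, -4]
R4 ← R4 − (6/5)·R2: [0, 0, -45/2, 57/5]
R5 ← R5 − (1/5)·R2: [0, 0, 5, -28/5]
R4 ← R4 + (3)·R3: [0, 0, 0, -78/5]
R5 ← R5 − (2/3)·R3: [0, 0, 0, 2/5]
R5 ← R5 + (1/39)·R4: [0, 0, 0, 0]
4 nonzero rows, so rank(P) = 4.
P has 4 columns; by rank–nullity, nullity = 4 − 4 = 0.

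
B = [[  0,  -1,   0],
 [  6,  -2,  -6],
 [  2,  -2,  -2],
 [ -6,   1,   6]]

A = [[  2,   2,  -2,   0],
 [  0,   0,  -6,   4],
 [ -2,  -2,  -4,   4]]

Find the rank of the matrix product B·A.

2

First compute BA:
[[  0,   0,   6,  -4],
 [ 24,  24,  24, -32],
 [  8,   8,  16, -16],
 [-24, -24, -18,  28]]
Now row reduce the product.
Swap R1 ↔ R2
R3 ← R3 − (1/3)·R1: [0, 0, 8, -16/3]
R4 ← R4 + R1: [0, 0, 6, -4]
R3 ← R3 − (4/3)·R2: [0, 0, 0, 0]
R4 ← R4 − R2: [0, 0, 0, 0]
2 nonzero rows, so rank(BA) = 2.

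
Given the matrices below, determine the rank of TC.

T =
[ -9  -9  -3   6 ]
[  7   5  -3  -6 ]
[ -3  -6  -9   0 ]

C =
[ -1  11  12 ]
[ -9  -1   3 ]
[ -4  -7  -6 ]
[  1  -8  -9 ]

First compute TC:
[[108, -117, -171],
 [-46, 141, 171],
 [ 93,  36,   0]]
Now row reduce the product.
R2 ← R2 + (23/54)·R1: [0, 547/6, 589/6]
R3 ← R3 − (31/36)·R1: [0, 547/4, 589/4]
R3 ← R3 − (3/2)·R2: [0, 0, 0]
2 nonzero rows, so rank(TC) = 2.

2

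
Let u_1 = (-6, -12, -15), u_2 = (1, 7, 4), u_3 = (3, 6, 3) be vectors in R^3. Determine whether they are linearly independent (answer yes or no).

Form the matrix with these vectors as rows and row reduce.
R2 ← R2 + (1/6)·R1: [0, 5, 3/2]
R3 ← R3 + (1/2)·R1: [0, 0, -9/2]
3 nonzero rows, so the 3 vectors span a space of dimension 3.
Since 3 = 3, the vectors are linearly independent.

yes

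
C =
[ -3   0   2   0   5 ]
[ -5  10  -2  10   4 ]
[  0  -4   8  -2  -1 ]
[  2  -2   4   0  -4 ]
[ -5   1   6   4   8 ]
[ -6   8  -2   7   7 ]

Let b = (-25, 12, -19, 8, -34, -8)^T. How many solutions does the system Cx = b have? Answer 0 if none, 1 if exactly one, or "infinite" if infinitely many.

infinite

Row reduce the augmented matrix [C | b].
R2 ← R2 − (5/3)·R1: [0, 10, -16/3, 10, -13/3, 161/3]
R4 ← R4 + (2/3)·R1: [0, -2, 16/3, 0, -2/3, -26/3]
R5 ← R5 − (5/3)·R1: [0, 1, 8/3, 4, -1/3, 23/3]
R6 ← R6 − (2)·R1: [0, 8, -6, 7, -3, 42]
R3 ← R3 + (2/5)·R2: [0, 0, 88/15, 2, -41/15, 37/15]
R4 ← R4 + (1/5)·R2: [0, 0, 64/15, 2, -23/15, 31/15]
R5 ← R5 − (1/10)·R2: [0, 0, 16/5, 3, 1/10, 23/10]
R6 ← R6 − (4/5)·R2: [0, 0, -26/15, -1, 7/15, -14/15]
R4 ← R4 − (8/11)·R3: [0, 0, 0, 6/11, 5/11, 3/11]
R5 ← R5 − (6/11)·R3: [0, 0, 0, 21/11, 35/22, 21/22]
R6 ← R6 + (13/44)·R3: [0, 0, 0, -9/22, -15/44, -9/44]
R5 ← R5 − (7/2)·R4: [0, 0, 0, 0, 0, 0]
R6 ← R6 + (3/4)·R4: [0, 0, 0, 0, 0, 0]
The echelon form has 4 nonzero rows, and every pivot lies in the first 5 columns, so rank(C) = rank([C|b]) = 4.
The system is consistent.
rank = 4 < 5 unknowns, so there are infinitely many solutions.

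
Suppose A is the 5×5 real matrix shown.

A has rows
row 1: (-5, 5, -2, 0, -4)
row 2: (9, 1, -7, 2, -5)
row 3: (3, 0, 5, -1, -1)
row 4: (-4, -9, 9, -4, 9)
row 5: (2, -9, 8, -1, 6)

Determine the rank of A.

Row reduce to echelon form.
R2 ← R2 + (9/5)·R1: [0, 10, -53/5, 2, -61/5]
R3 ← R3 + (3/5)·R1: [0, 3, 19/5, -1, -17/5]
R4 ← R4 − (4/5)·R1: [0, -13, 53/5, -4, 61/5]
R5 ← R5 + (2/5)·R1: [0, -7, 36/5, -1, 22/5]
R3 ← R3 − (3/10)·R2: [0, 0, 349/50, -8/5, 13/50]
R4 ← R4 + (13/10)·R2: [0, 0, -159/50, -7/5, -183/50]
R5 ← R5 + (7/10)·R2: [0, 0, -11/50, 2/5, -207/50]
R4 ← R4 + (159/349)·R3: [0, 0, 0, -743/349, -1236/349]
R5 ← R5 + (11/349)·R3: [0, 0, 0, 122/349, -1442/349]
R5 ← R5 + (122/743)·R4: [0, 0, 0, 0, -3502/743]
Echelon form has 5 nonzero rows, so rank(A) = 5.

5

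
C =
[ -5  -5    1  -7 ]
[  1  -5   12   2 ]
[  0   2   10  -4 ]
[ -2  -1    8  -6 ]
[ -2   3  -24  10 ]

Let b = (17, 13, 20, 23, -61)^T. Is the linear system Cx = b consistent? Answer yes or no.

yes

Row reduce the augmented matrix [C | b].
R2 ← R2 + (1/5)·R1: [0, -6, 61/5, 3/5, 82/5]
R4 ← R4 − (2/5)·R1: [0, 1, 38/5, -16/5, 81/5]
R5 ← R5 − (2/5)·R1: [0, 5, -122/5, 64/5, -339/5]
R3 ← R3 + (1/3)·R2: [0, 0, 211/15, -19/5, 382/15]
R4 ← R4 + (1/6)·R2: [0, 0, 289/30, -31/10, 284/15]
R5 ← R5 + (5/6)·R2: [0, 0, -427/30, 133/10, -812/15]
R4 ← R4 − (289/422)·R3: [0, 0, 0, -105/211, 315/211]
R5 ← R5 + (427/422)·R3: [0, 0, 0, 1995/211, -5985/211]
R5 ← R5 + (19)·R4: [0, 0, 0, 0, 0]
The echelon form has 4 nonzero rows, and every pivot lies in the first 4 columns, so rank(C) = rank([C|b]) = 4.
The system is consistent.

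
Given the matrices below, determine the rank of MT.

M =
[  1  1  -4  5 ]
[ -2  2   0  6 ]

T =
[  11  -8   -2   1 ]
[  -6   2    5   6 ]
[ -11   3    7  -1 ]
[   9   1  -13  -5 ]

2

First compute MT:
[[ 94, -13, -90, -14],
 [ 20,  26, -64, -20]]
Now row reduce the product.
R2 ← R2 − (10/47)·R1: [0, 1352/47, -2108/47, -800/47]
2 nonzero rows, so rank(MT) = 2.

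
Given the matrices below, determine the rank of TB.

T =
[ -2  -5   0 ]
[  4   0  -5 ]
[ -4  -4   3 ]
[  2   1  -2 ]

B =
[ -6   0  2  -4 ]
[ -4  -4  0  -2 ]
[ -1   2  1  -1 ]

2

First compute TB:
[[ 32,  20,  -4,  18],
 [-19, -10,   3, -11],
 [ 37,  22,  -5,  21],
 [-14,  -8,   2,  -8]]
Now row reduce the product.
R2 ← R2 + (19/32)·R1: [0, 15/8, 5/8, -5/16]
R3 ← R3 − (37/32)·R1: [0, -9/8, -3/8, 3/16]
R4 ← R4 + (7/16)·R1: [0, 3/4, 1/4, -1/8]
R3 ← R3 + (3/5)·R2: [0, 0, 0, 0]
R4 ← R4 − (2/5)·R2: [0, 0, 0, 0]
2 nonzero rows, so rank(TB) = 2.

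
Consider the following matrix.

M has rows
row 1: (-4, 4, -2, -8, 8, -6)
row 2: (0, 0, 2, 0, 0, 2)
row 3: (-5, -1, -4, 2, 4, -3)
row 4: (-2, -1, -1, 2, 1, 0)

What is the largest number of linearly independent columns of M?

Row reduce to echelon form.
R3 ← R3 − (5/4)·R1: [0, -6, -3/2, 12, -6, 9/2]
R4 ← R4 − (1/2)·R1: [0, -3, 0, 6, -3, 3]
Swap R2 ↔ R3
R4 ← R4 − (1/2)·R2: [0, 0, 3/4, 0, 0, 3/4]
R4 ← R4 − (3/8)·R3: [0, 0, 0, 0, 0, 0]
Echelon form has 3 nonzero rows, so rank(M) = 3.
The rank gives the maximum number of linearly independent columns: 3.

3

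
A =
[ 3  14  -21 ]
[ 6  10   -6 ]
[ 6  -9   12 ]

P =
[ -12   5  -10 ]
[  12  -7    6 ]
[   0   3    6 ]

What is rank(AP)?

First compute AP:
[[132, -146, -72],
 [ 48, -58, -36],
 [-180, 129, -42]]
Now row reduce the product.
R2 ← R2 − (4/11)·R1: [0, -54/11, -108/11]
R3 ← R3 + (15/11)·R1: [0, -771/11, -1542/11]
R3 ← R3 − (257/18)·R2: [0, 0, 0]
2 nonzero rows, so rank(AP) = 2.

2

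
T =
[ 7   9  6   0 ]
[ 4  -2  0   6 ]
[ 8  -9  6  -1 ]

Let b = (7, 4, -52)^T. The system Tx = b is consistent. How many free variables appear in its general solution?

Row reduce the augmented matrix [T | b].
R2 ← R2 − (4/7)·R1: [0, -50/7, -24/7, 6, 0]
R3 ← R3 − (8/7)·R1: [0, -135/7, -6/7, -1, -60]
R3 ← R3 − (27/10)·R2: [0, 0, 42/5, -86/5, -60]
The echelon form has 3 nonzero rows, and every pivot lies in the first 4 columns, so rank(T) = rank([T|b]) = 3.
The system is consistent.
Free variables = (unknowns) − (rank) = 4 − 3 = 1.

1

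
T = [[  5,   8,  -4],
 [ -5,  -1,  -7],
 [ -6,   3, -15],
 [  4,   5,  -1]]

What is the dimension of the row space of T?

Row reduce to echelon form.
R2 ← R2 + R1: [0, 7, -11]
R3 ← R3 + (6/5)·R1: [0, 63/5, -99/5]
R4 ← R4 − (4/5)·R1: [0, -7/5, 11/5]
R3 ← R3 − (9/5)·R2: [0, 0, 0]
R4 ← R4 + (1/5)·R2: [0, 0, 0]
Echelon form has 2 nonzero rows, so rank(T) = 2.
The row space has dimension equal to the rank: 2.

2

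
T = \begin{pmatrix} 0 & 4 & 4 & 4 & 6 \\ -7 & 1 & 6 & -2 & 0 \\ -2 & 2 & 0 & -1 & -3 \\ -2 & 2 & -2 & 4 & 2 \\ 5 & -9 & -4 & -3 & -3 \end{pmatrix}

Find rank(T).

5

Row reduce to echelon form.
Swap R1 ↔ R2
R3 ← R3 − (2/7)·R1: [0, 12/7, -12/7, -3/7, -3]
R4 ← R4 − (2/7)·R1: [0, 12/7, -26/7, 32/7, 2]
R5 ← R5 + (5/7)·R1: [0, -58/7, 2/7, -31/7, -3]
R3 ← R3 − (3/7)·R2: [0, 0, -24/7, -15/7, -39/7]
R4 ← R4 − (3/7)·R2: [0, 0, -38/7, 20/7, -4/7]
R5 ← R5 + (29/14)·R2: [0, 0, 60/7, 27/7, 66/7]
R4 ← R4 − (19/12)·R3: [0, 0, 0, 25/4, 33/4]
R5 ← R5 + (5/2)·R3: [0, 0, 0, -3/2, -9/2]
R5 ← R5 + (6/25)·R4: [0, 0, 0, 0, -63/25]
Echelon form has 5 nonzero rows, so rank(T) = 5.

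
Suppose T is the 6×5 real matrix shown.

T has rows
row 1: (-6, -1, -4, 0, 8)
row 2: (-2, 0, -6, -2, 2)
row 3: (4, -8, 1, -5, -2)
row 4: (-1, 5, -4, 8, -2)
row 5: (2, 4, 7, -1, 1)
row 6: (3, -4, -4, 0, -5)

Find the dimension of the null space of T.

0

Row reduce to echelon form.
R2 ← R2 − (1/3)·R1: [0, 1/3, -14/3, -2, -2/3]
R3 ← R3 + (2/3)·R1: [0, -26/3, -5/3, -5, 10/3]
R4 ← R4 − (1/6)·R1: [0, 31/6, -10/3, 8, -10/3]
R5 ← R5 + (1/3)·R1: [0, 11/3, 17/3, -1, 11/3]
R6 ← R6 + (1/2)·R1: [0, -9/2, -6, 0, -1]
R3 ← R3 + (26)·R2: [0, 0, -123, -57, -14]
R4 ← R4 − (31/2)·R2: [0, 0, 69, 39, 7]
R5 ← R5 − (11)·R2: [0, 0, 57, 21, 11]
R6 ← R6 + (27/2)·R2: [0, 0, -69, -27, -10]
R4 ← R4 + (23/41)·R3: [0, 0, 0, 288/41, -35/41]
R5 ← R5 + (19/41)·R3: [0, 0, 0, -222/41, 185/41]
R6 ← R6 − (23/41)·R3: [0, 0, 0, 204/41, -88/41]
R5 ← R5 + (37/48)·R4: [0, 0, 0, 0, 185/48]
R6 ← R6 − (17/24)·R4: [0, 0, 0, 0, -37/24]
R6 ← R6 + (2/5)·R5: [0, 0, 0, 0, 0]
5 nonzero rows, so rank(T) = 5.
T has 5 columns; by rank–nullity, nullity = 5 − 5 = 0.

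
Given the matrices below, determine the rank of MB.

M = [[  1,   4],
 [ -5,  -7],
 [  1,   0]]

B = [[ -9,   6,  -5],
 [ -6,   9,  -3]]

First compute MB:
[[-33,  42, -17],
 [ 87, -93,  46],
 [ -9,   6,  -5]]
Now row reduce the product.
R2 ← R2 + (29/11)·R1: [0, 195/11, 13/11]
R3 ← R3 − (3/11)·R1: [0, -60/11, -4/11]
R3 ← R3 + (4/13)·R2: [0, 0, 0]
2 nonzero rows, so rank(MB) = 2.

2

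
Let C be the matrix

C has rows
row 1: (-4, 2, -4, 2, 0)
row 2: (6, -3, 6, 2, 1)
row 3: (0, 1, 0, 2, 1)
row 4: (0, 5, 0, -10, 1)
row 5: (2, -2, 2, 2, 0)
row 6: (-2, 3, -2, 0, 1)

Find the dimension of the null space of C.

Row reduce to echelon form.
R2 ← R2 + (3/2)·R1: [0, 0, 0, 5, 1]
R5 ← R5 + (1/2)·R1: [0, -1, 0, 3, 0]
R6 ← R6 − (1/2)·R1: [0, 2, 0, -1, 1]
Swap R2 ↔ R3
R4 ← R4 − (5)·R2: [0, 0, 0, -20, -4]
R5 ← R5 + R2: [0, 0, 0, 5, 1]
R6 ← R6 − (2)·R2: [0, 0, 0, -5, -1]
R4 ← R4 + (4)·R3: [0, 0, 0, 0, 0]
R5 ← R5 − R3: [0, 0, 0, 0, 0]
R6 ← R6 + R3: [0, 0, 0, 0, 0]
3 nonzero rows, so rank(C) = 3.
C has 5 columns; by rank–nullity, nullity = 5 − 3 = 2.

2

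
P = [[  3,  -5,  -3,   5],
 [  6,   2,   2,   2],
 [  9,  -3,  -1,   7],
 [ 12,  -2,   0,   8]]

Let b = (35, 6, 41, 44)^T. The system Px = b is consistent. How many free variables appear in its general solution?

2

Row reduce the augmented matrix [P | b].
R2 ← R2 − (2)·R1: [0, 12, 8, -8, -64]
R3 ← R3 − (3)·R1: [0, 12, 8, -8, -64]
R4 ← R4 − (4)·R1: [0, 18, 12, -12, -96]
R3 ← R3 − R2: [0, 0, 0, 0, 0]
R4 ← R4 − (3/2)·R2: [0, 0, 0, 0, 0]
The echelon form has 2 nonzero rows, and every pivot lies in the first 4 columns, so rank(P) = rank([P|b]) = 2.
The system is consistent.
Free variables = (unknowns) − (rank) = 4 − 2 = 2.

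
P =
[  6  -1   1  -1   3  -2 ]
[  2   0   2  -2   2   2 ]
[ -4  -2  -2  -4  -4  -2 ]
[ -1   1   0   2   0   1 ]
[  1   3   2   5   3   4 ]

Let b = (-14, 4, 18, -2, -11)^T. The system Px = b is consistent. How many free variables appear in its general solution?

3

Row reduce the augmented matrix [P | b].
R2 ← R2 − (1/3)·R1: [0, 1/3, 5/3, -5/3, 1, 8/3, 26/3]
R3 ← R3 + (2/3)·R1: [0, -8/3, -4/3, -14/3, -2, -10/3, 26/3]
R4 ← R4 + (1/6)·R1: [0, 5/6, 1/6, 11/6, 1/2, 2/3, -13/3]
R5 ← R5 − (1/6)·R1: [0, 19/6, 11/6, 31/6, 5/2, 13/3, -26/3]
R3 ← R3 + (8)·R2: [0, 0, 12, -18, 6, 18, 78]
R4 ← R4 − (5/2)·R2: [0, 0, -4, 6, -2, -6, -26]
R5 ← R5 − (19/2)·R2: [0, 0, -14, 21, -7, -21, -91]
R4 ← R4 + (1/3)·R3: [0, 0, 0, 0, 0, 0, 0]
R5 ← R5 + (7/6)·R3: [0, 0, 0, 0, 0, 0, 0]
The echelon form has 3 nonzero rows, and every pivot lies in the first 6 columns, so rank(P) = rank([P|b]) = 3.
The system is consistent.
Free variables = (unknowns) − (rank) = 6 − 3 = 3.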